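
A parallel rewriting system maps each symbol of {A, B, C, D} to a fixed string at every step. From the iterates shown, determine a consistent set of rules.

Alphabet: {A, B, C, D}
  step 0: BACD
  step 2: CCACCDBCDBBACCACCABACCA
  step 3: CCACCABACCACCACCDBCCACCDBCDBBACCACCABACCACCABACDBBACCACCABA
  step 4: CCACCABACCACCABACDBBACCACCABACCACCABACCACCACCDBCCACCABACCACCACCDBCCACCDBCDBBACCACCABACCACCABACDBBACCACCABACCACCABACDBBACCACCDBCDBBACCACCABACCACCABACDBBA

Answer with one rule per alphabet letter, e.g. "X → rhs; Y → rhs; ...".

  step 3 ⇒ step 4: CCACCABACCACCACCDBCCACCDBCDBBACCACCABACCACCABACDBBACCACCABA ⇒ CCA·CCA·BA·CCA·CCA·BA·CDB·BA·CCA·CCA·BA·CCA·CCA·BA·CCA·CCA·C·CDB·CCA·CCA·BA·CCA·CCA·C·CDB·CCA·C·CDB·CDB·BA·CCA·CCA·BA·CCA·CCA·BA·CDB·BA·CCA·CCA·BA·CCA·CCA·BA·CDB·BA·CCA·C·CDB·CDB·BA·CCA·CCA·BA·CCA·CCA·BA·CDB·BA
    A ↦ BA
    B ↦ CDB
    C ↦ CCA
    D ↦ C

A->BA, B->CDB, C->CCA, D->C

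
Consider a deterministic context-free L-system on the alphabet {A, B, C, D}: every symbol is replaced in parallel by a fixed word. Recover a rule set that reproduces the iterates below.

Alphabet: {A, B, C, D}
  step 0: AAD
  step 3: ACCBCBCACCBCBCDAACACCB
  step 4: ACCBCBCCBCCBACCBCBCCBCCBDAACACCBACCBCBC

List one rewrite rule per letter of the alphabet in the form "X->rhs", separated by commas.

A->AC, B->C, C->CB, D->DA

  step 3 ⇒ step 4: ACCBCBCACCBCBCDAACACCB ⇒ AC·CB·CB·C·CB·C·CB·AC·CB·CB·C·CB·C·CB·DA·AC·AC·CB·AC·CB·CB·C
    A ↦ AC
    B ↦ C
    C ↦ CB
    D ↦ DA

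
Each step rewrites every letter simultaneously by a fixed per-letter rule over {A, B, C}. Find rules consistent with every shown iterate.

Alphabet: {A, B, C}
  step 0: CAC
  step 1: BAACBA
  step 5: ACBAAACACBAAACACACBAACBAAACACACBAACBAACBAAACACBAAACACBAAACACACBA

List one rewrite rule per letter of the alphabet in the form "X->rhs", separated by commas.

A->AC, B->A, C->BA

  step 0 ⇒ step 1: CAC ⇒ BA·AC·BA
    A ↦ AC
    C ↦ BA
    B ↦ A  (constrained at step 1)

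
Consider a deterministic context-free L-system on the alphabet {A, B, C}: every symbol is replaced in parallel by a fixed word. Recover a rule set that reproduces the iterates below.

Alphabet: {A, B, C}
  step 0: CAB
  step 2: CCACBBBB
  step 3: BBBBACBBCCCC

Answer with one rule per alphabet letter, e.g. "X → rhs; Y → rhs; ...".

A->AC, B->C, C->BB

  step 2 ⇒ step 3: CCACBBBB ⇒ BB·BB·AC·BB·C·C·C·C
    A ↦ AC
    B ↦ C
    C ↦ BB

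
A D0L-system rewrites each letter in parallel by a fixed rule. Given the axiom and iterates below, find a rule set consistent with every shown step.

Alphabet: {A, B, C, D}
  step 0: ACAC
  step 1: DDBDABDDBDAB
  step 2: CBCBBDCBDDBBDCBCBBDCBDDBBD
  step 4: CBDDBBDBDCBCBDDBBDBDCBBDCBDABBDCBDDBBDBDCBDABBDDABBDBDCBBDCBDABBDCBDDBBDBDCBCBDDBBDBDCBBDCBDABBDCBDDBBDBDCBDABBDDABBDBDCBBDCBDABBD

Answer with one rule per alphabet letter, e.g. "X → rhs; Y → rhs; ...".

  step 1 ⇒ step 2: DDBDABDDBDAB ⇒ CB·CB·BD·CB·DDB·BD·CB·CB·BD·CB·DDB·BD
    A ↦ DDB
    B ↦ BD
    D ↦ CB
  step 0 ⇒ step 1: ACAC ⇒ DDB·DAB·DDB·DAB
    C ↦ DAB

A->DDB, B->BD, C->DAB, D->CB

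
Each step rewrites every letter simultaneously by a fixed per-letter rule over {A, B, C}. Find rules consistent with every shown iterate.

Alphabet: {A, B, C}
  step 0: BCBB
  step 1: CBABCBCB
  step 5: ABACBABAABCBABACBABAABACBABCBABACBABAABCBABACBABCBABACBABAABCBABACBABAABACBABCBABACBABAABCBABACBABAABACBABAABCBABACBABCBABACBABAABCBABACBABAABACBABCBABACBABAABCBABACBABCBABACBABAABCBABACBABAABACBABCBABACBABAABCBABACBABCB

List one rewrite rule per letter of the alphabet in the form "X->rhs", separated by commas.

A->ABA, B->CB, C->AB

  step 0 ⇒ step 1: BCBB ⇒ CB·AB·CB·CB
    B ↦ CB
    C ↦ AB
    A ↦ ABA  (constrained at step 1)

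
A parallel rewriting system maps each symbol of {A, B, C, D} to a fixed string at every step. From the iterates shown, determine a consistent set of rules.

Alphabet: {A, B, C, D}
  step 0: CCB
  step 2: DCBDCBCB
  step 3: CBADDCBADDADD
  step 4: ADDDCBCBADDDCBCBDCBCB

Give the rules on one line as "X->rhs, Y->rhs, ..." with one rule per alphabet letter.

A->D, B->D, C->AD, D->CB

  step 3 ⇒ step 4: CBADDCBADDADD ⇒ AD·D·D·CB·CB·AD·D·D·CB·CB·D·CB·CB
    A ↦ D
    B ↦ D
    C ↦ AD
    D ↦ CB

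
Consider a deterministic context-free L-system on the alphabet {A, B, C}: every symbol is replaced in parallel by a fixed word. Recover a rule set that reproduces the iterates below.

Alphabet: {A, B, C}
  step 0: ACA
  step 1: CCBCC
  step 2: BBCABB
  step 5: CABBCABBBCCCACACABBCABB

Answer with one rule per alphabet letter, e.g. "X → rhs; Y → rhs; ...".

A->CC, B->CA, C->B

  step 1 ⇒ step 2: CCBCC ⇒ B·B·CA·B·B
    B ↦ CA
    C ↦ B
  step 0 ⇒ step 1: ACA ⇒ CC·B·CC
    A ↦ CC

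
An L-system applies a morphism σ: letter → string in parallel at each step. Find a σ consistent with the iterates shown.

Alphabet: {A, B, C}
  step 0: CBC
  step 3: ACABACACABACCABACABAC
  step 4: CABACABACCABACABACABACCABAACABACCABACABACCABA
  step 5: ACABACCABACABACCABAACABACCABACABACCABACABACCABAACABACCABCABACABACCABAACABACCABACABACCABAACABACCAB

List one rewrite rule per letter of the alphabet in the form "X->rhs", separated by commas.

A->CAB, B->AC, C->A

  step 4 ⇒ step 5: CABACABACCABACABACABACCABAACABACCABACABACCABA ⇒ A·CAB·AC·CAB·A·CAB·AC·CAB·A·A·CAB·AC·CAB·A·CAB·AC·CAB·A·CAB·AC·CAB·A·A·CAB·AC·CAB·CAB·A·CAB·AC·CAB·A·A·CAB·AC·CAB·A·CAB·AC·CAB·A·A·CAB·AC·CAB
    A ↦ CAB
    B ↦ AC
    C ↦ A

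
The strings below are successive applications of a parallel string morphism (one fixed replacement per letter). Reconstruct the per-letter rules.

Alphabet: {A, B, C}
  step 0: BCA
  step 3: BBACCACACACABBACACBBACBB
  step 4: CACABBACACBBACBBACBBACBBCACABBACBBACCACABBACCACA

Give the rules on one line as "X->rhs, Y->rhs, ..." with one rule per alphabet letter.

A->BB, B->CA, C->AC

  step 3 ⇒ step 4: BBACCACACACABBACACBBACBB ⇒ CA·CA·BB·AC·AC·BB·AC·BB·AC·BB·AC·BB·CA·CA·BB·AC·BB·AC·CA·CA·BB·AC·CA·CA
    A ↦ BB
    B ↦ CA
    C ↦ AC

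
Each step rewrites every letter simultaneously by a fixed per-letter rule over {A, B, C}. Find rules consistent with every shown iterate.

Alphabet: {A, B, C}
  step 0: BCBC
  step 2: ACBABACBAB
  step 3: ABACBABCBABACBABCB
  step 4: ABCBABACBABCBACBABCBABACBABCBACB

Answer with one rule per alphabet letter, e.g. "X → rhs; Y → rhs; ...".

A->AB, B->CB, C->A

  step 3 ⇒ step 4: ABACBABCBABACBABCB ⇒ AB·CB·AB·A·CB·AB·CB·A·CB·AB·CB·AB·A·CB·AB·CB·A·CB
    A ↦ AB
    B ↦ CB
    C ↦ A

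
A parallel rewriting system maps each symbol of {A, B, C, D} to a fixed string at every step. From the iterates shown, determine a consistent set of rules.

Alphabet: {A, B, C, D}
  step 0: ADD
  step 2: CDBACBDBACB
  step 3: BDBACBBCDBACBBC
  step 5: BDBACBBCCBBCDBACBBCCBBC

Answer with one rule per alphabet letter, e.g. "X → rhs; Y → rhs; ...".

  step 2 ⇒ step 3: CDBACBDBACB ⇒ B·DBA·C·B·B·C·DBA·C·B·B·C
    A ↦ B
    B ↦ C
    C ↦ B
    D ↦ DBA

A->B, B->C, C->B, D->DBA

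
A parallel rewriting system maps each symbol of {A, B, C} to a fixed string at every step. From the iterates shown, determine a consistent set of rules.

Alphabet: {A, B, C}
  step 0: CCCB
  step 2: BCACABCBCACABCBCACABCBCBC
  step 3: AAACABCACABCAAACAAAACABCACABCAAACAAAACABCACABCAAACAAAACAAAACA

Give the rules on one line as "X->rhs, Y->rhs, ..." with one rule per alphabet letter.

A->BC, B->AA, C->ACA

  step 2 ⇒ step 3: BCACABCBCACABCBCACABCBCBC ⇒ AA·ACA·BC·ACA·BC·AA·ACA·AA·ACA·BC·ACA·BC·AA·ACA·AA·ACA·BC·ACA·BC·AA·ACA·AA·ACA·AA·ACA
    A ↦ BC
    B ↦ AA
    C ↦ ACA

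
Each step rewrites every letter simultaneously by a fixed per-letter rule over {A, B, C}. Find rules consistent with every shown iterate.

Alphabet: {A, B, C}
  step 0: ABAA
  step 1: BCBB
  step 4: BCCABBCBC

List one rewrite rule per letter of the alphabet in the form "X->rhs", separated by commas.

A->B, B->C, C->AB

  step 0 ⇒ step 1: ABAA ⇒ B·C·B·B
    A ↦ B
    B ↦ C
    C ↦ AB  (constrained at step 1)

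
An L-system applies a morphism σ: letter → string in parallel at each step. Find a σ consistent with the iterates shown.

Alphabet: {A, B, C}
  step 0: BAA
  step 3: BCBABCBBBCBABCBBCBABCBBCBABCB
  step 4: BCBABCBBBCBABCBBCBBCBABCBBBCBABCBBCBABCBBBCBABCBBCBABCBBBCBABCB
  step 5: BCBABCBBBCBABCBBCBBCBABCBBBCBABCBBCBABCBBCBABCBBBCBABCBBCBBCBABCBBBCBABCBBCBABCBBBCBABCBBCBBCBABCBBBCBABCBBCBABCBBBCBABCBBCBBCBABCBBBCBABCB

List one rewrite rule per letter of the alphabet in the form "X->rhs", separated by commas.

  step 4 ⇒ step 5: BCBABCBBBCBABCBBCBBCBABCBBBCBABCBBCBABCBBBCBABCBBCBABCBBBCBABCB ⇒ BCB·A·BCB·B·BCB·A·BCB·BCB·BCB·A·BCB·B·BCB·A·BCB·BCB·A·BCB·BCB·A·BCB·B·BCB·A·BCB·BCB·BCB·A·BCB·B·BCB·A·BCB·BCB·A·BCB·B·BCB·A·BCB·BCB·BCB·A·BCB·B·BCB·A·BCB·BCB·A·BCB·B·BCB·A·BCB·BCB·BCB·A·BCB·B·BCB·A·BCB
    A ↦ B
    B ↦ BCB
    C ↦ A

A->B, B->BCB, C->A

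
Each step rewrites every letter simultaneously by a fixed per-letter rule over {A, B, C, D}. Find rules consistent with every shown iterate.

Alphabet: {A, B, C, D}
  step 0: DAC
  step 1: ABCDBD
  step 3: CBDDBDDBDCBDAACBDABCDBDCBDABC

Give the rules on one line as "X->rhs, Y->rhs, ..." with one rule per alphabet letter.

A->BC, B->CBD, C->DBD, D->A

  step 0 ⇒ step 1: DAC ⇒ A·BC·DBD
    A ↦ BC
    C ↦ DBD
    D ↦ A
    B ↦ CBD  (constrained at step 1)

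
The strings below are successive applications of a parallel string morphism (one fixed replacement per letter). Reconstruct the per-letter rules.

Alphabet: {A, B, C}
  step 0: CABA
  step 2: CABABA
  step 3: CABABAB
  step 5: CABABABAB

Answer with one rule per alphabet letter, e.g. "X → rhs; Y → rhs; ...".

  step 2 ⇒ step 3: CABABA ⇒ CA·B·A·B·A·B
    A ↦ B
    B ↦ A
    C ↦ CA

A->B, B->A, C->CA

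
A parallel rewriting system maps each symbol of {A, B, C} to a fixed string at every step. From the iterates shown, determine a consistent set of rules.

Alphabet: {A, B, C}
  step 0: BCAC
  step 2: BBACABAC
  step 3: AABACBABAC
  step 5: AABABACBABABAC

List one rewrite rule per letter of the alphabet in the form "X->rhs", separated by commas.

A->B, B->A, C->AC

  step 2 ⇒ step 3: BBACABAC ⇒ A·A·B·AC·B·A·B·AC
    A ↦ B
    B ↦ A
    C ↦ AC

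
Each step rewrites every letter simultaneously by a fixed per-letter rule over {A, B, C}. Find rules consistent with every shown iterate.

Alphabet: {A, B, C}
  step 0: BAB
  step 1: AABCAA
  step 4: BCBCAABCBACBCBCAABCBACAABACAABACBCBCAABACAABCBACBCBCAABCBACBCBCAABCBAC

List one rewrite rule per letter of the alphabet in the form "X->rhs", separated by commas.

  step 0 ⇒ step 1: BAB ⇒ AA·BC·AA
    A ↦ BC
    B ↦ AA
    C ↦ BAC  (constrained at step 1)

A->BC, B->AA, C->BAC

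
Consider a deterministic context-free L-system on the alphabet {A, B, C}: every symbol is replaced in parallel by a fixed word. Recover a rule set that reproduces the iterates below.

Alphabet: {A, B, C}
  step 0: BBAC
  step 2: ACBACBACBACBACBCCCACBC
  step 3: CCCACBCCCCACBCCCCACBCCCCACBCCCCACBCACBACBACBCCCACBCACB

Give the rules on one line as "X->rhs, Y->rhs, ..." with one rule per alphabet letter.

A->CCC, B->C, C->ACB

  step 2 ⇒ step 3: ACBACBACBACBACBCCCACBC ⇒ CCC·ACB·C·CCC·ACB·C·CCC·ACB·C·CCC·ACB·C·CCC·ACB·C·ACB·ACB·ACB·CCC·ACB·C·ACB
    A ↦ CCC
    B ↦ C
    C ↦ ACB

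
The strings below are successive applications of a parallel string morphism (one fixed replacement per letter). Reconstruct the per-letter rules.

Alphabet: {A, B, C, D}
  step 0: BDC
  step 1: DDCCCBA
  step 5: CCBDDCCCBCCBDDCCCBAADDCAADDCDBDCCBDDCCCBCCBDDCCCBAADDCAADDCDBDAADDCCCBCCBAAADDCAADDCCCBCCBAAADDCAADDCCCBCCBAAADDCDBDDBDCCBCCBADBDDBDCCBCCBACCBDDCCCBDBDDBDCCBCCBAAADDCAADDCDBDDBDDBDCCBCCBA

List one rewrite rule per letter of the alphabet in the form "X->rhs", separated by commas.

  step 0 ⇒ step 1: BDC ⇒ DDC·CCB·A
    B ↦ DDC
    C ↦ A
    D ↦ CCB
    A ↦ DBD  (constrained at step 1)

A->DBD, B->DDC, C->A, D->CCB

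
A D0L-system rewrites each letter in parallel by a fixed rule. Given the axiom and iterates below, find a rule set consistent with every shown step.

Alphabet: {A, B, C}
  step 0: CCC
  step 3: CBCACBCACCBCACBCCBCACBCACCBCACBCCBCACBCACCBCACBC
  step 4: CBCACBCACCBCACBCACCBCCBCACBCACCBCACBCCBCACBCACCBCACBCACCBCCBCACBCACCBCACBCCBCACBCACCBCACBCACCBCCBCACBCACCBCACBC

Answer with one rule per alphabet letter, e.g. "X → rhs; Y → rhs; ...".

  step 3 ⇒ step 4: CBCACBCACCBCACBCCBCACBCACCBCACBCCBCACBCACCBCACBC ⇒ CBC·A·CBC·AC·CBC·A·CBC·AC·CBC·CBC·A·CBC·AC·CBC·A·CBC·CBC·A·CBC·AC·CBC·A·CBC·AC·CBC·CBC·A·CBC·AC·CBC·A·CBC·CBC·A·CBC·AC·CBC·A·CBC·AC·CBC·CBC·A·CBC·AC·CBC·A·CBC
    A ↦ AC
    B ↦ A
    C ↦ CBC

A->AC, B->A, C->CBC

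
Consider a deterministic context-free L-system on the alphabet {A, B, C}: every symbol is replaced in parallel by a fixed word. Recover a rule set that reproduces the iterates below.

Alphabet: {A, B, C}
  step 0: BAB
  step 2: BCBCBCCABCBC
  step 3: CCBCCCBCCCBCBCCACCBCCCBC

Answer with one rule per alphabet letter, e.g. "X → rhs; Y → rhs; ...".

  step 2 ⇒ step 3: BCBCBCCABCBC ⇒ CC·BC·CC·BC·CC·BC·BC·CA·CC·BC·CC·BC
    A ↦ CA
    B ↦ CC
    C ↦ BC

A->CA, B->CC, C->BC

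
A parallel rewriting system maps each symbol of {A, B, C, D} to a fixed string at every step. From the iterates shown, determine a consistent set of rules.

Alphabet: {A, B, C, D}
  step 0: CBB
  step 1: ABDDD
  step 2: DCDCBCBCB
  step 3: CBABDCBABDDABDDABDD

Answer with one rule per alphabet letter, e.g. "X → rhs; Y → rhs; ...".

A->DC, B->D, C->ABD, D->CB

  step 2 ⇒ step 3: DCDCBCBCB ⇒ CB·ABD·CB·ABD·D·ABD·D·ABD·D
    B ↦ D
    C ↦ ABD
    D ↦ CB
  step 1 ⇒ step 2: ABDDD ⇒ DC·D·CB·CB·CB
    A ↦ DC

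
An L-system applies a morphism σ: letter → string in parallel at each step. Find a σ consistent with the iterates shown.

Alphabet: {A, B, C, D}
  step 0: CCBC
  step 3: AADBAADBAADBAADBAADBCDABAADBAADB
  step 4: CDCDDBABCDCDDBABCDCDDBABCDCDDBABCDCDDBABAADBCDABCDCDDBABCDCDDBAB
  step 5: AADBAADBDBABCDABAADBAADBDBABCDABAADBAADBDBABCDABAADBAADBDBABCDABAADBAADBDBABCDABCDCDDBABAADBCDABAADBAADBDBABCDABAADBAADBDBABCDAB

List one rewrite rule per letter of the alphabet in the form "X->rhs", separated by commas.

A->CD, B->AB, C->AA, D->DB

  step 4 ⇒ step 5: CDCDDBABCDCDDBABCDCDDBABCDCDDBABCDCDDBABAADBCDABCDCDDBABCDCDDBAB ⇒ AA·DB·AA·DB·DB·AB·CD·AB·AA·DB·AA·DB·DB·AB·CD·AB·AA·DB·AA·DB·DB·AB·CD·AB·AA·DB·AA·DB·DB·AB·CD·AB·AA·DB·AA·DB·DB·AB·CD·AB·CD·CD·DB·AB·AA·DB·CD·AB·AA·DB·AA·DB·DB·AB·CD·AB·AA·DB·AA·DB·DB·AB·CD·AB
    A ↦ CD
    B ↦ AB
    C ↦ AA
    D ↦ DB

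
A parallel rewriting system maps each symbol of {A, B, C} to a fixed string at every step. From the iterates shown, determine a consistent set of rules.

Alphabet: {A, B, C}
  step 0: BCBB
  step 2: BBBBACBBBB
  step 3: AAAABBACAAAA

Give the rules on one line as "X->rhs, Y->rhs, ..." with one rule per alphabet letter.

A->BB, B->A, C->AC

  step 2 ⇒ step 3: BBBBACBBBB ⇒ A·A·A·A·BB·AC·A·A·A·A
    A ↦ BB
    B ↦ A
    C ↦ AC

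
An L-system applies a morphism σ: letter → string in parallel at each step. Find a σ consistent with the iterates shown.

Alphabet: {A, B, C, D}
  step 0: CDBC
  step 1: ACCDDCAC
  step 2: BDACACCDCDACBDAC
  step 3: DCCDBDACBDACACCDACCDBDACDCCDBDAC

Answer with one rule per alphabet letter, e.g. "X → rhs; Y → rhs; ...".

  step 2 ⇒ step 3: BDACACCDCDACBDAC ⇒ DC·CD·BD·AC·BD·AC·AC·CD·AC·CD·BD·AC·DC·CD·BD·AC
    A ↦ BD
    B ↦ DC
    C ↦ AC
    D ↦ CD

A->BD, B->DC, C->AC, D->CD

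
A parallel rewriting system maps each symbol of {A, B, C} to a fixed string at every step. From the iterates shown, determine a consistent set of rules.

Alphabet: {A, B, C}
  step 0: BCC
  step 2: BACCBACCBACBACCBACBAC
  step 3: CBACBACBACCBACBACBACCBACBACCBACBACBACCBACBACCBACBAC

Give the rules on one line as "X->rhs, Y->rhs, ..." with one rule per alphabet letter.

A->C, B->CBA, C->BAC

  step 2 ⇒ step 3: BACCBACCBACBACCBACBAC ⇒ CBA·C·BAC·BAC·CBA·C·BAC·BAC·CBA·C·BAC·CBA·C·BAC·BAC·CBA·C·BAC·CBA·C·BAC
    A ↦ C
    B ↦ CBA
    C ↦ BAC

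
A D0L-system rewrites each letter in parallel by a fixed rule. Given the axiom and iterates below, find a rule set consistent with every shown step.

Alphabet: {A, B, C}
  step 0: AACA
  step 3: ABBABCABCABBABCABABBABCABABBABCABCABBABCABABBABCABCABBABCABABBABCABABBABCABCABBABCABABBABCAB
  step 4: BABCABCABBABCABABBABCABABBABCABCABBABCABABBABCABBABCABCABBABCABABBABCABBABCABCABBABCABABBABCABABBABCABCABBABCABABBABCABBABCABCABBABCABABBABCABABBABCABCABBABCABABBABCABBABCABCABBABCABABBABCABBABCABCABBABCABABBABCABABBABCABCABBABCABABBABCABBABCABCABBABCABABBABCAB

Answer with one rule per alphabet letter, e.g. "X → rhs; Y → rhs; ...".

A->BAB, B->CAB, C->AB

  step 3 ⇒ step 4: ABBABCABCABBABCABABBABCABABBABCABCABBABCABABBABCABCABBABCABABBABCABABBABCABCABBABCABABBABCAB ⇒ BAB·CAB·CAB·BAB·CAB·AB·BAB·CAB·AB·BAB·CAB·CAB·BAB·CAB·AB·BAB·CAB·BAB·CAB·CAB·BAB·CAB·AB·BAB·CAB·BAB·CAB·CAB·BAB·CAB·AB·BAB·CAB·AB·BAB·CAB·CAB·BAB·CAB·AB·BAB·CAB·BAB·CAB·CAB·BAB·CAB·AB·BAB·CAB·AB·BAB·CAB·CAB·BAB·CAB·AB·BAB·CAB·BAB·CAB·CAB·BAB·CAB·AB·BAB·CAB·BAB·CAB·CAB·BAB·CAB·AB·BAB·CAB·AB·BAB·CAB·CAB·BAB·CAB·AB·BAB·CAB·BAB·CAB·CAB·BAB·CAB·AB·BAB·CAB
    A ↦ BAB
    B ↦ CAB
    C ↦ AB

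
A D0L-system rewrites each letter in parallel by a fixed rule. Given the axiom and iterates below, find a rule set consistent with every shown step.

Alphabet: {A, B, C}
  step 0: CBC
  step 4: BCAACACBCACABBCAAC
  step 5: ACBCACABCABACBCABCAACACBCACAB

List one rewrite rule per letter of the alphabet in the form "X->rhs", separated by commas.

A->CA, B->AC, C->B

  step 4 ⇒ step 5: BCAACACBCACABBCAAC ⇒ AC·B·CA·CA·B·CA·B·AC·B·CA·B·CA·AC·AC·B·CA·CA·B
    A ↦ CA
    B ↦ AC
    C ↦ B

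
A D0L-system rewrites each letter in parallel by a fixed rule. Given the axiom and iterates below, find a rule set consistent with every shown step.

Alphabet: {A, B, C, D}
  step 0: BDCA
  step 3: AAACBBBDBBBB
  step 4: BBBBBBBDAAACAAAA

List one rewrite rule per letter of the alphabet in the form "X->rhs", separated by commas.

A->BB, B->A, C->BD, D->C

  step 3 ⇒ step 4: AAACBBBDBBBB ⇒ BB·BB·BB·BD·A·A·A·C·A·A·A·A
    A ↦ BB
    B ↦ A
    C ↦ BD
    D ↦ C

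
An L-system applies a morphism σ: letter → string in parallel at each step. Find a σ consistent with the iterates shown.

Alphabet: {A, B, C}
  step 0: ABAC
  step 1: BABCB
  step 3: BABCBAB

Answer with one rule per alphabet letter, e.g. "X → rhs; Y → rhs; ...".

  step 0 ⇒ step 1: ABAC ⇒ B·A·B·CB
    A ↦ B
    B ↦ A
    C ↦ CB

A->B, B->A, C->CB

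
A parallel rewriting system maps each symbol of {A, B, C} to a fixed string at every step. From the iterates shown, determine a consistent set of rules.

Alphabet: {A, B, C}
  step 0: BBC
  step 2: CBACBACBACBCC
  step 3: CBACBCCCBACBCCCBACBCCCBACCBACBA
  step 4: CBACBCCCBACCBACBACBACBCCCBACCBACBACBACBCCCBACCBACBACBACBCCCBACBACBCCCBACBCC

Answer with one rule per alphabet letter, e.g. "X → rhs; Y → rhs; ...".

A->BCC, B->C, C->CBA

  step 3 ⇒ step 4: CBACBCCCBACBCCCBACBCCCBACCBACBA ⇒ CBA·C·BCC·CBA·C·CBA·CBA·CBA·C·BCC·CBA·C·CBA·CBA·CBA·C·BCC·CBA·C·CBA·CBA·CBA·C·BCC·CBA·CBA·C·BCC·CBA·C·BCC
    A ↦ BCC
    B ↦ C
    C ↦ CBA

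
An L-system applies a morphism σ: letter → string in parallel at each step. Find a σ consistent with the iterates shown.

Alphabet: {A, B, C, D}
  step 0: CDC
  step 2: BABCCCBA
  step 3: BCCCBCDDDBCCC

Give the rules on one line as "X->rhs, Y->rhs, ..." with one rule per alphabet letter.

  step 2 ⇒ step 3: BABCCCBA ⇒ BC·CC·BC·D·D·D·BC·CC
    A ↦ CC
    B ↦ BC
    C ↦ D
    D ↦ BA  (constrained at step 0)

A->CC, B->BC, C->D, D->BA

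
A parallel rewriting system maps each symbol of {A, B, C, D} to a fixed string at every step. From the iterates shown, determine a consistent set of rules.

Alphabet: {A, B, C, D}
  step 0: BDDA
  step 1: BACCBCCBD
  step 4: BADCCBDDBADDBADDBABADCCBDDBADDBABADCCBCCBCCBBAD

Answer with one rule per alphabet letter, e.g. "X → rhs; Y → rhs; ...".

  step 0 ⇒ step 1: BDDA ⇒ BA·CCB·CCB·D
    A ↦ D
    B ↦ BA
    D ↦ CCB
    C ↦ D  (constrained at step 1)

A->D, B->BA, C->D, D->CCB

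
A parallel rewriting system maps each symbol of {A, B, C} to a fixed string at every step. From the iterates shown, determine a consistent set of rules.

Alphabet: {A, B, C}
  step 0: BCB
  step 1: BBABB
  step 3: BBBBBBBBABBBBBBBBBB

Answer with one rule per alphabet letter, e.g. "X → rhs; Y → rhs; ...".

  step 0 ⇒ step 1: BCB ⇒ BB·A·BB
    B ↦ BB
    C ↦ A
    A ↦ CB  (constrained at step 1)

A->CB, B->BB, C->A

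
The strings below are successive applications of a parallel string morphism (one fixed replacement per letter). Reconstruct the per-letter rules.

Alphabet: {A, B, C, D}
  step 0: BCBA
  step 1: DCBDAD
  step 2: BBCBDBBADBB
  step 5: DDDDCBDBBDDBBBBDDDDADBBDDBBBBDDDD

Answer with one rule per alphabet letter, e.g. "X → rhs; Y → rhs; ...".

  step 1 ⇒ step 2: DCBDAD ⇒ BB·CB·D·BB·AD·BB
    A ↦ AD
    B ↦ D
    C ↦ CB
    D ↦ BB

A->AD, B->D, C->CB, D->BB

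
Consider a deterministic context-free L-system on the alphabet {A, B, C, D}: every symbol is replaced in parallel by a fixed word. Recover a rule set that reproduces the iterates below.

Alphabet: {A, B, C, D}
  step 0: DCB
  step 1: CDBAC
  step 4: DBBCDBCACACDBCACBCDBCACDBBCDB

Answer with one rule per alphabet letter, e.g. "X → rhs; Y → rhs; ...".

A->BC, B->AC, C->DB, D->C

  step 0 ⇒ step 1: DCB ⇒ C·DB·AC
    B ↦ AC
    C ↦ DB
    D ↦ C
    A ↦ BC  (constrained at step 1)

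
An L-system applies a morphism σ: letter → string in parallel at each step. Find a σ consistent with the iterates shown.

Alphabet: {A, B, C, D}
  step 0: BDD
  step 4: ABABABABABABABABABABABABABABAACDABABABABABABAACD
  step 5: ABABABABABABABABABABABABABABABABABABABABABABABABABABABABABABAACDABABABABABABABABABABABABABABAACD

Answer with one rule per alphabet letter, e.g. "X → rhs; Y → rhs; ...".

A->AB, B->AB, C->AA, D->CD

  step 4 ⇒ step 5: ABABABABABABABABABABABABABABAACDABABABABABABAACD ⇒ AB·AB·AB·AB·AB·AB·AB·AB·AB·AB·AB·AB·AB·AB·AB·AB·AB·AB·AB·AB·AB·AB·AB·AB·AB·AB·AB·AB·AB·AB·AA·CD·AB·AB·AB·AB·AB·AB·AB·AB·AB·AB·AB·AB·AB·AB·AA·CD
    A ↦ AB
    B ↦ AB
    C ↦ AA
    D ↦ CD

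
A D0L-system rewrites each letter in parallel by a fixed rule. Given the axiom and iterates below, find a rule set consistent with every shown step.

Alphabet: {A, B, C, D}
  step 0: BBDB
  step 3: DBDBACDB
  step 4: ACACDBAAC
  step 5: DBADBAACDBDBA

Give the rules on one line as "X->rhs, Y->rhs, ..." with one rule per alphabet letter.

A->DB, B->C, C->A, D->A

  step 4 ⇒ step 5: ACACDBAAC ⇒ DB·A·DB·A·A·C·DB·DB·A
    A ↦ DB
    B ↦ C
    C ↦ A
    D ↦ A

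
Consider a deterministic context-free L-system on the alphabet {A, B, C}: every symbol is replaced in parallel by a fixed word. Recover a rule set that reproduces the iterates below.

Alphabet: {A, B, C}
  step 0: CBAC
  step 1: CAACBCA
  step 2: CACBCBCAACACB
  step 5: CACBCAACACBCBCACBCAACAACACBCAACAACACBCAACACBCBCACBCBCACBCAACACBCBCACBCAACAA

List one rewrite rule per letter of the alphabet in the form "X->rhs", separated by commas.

A->CB, B->A, C->CA

  step 1 ⇒ step 2: CAACBCA ⇒ CA·CB·CB·CA·A·CA·CB
    A ↦ CB
    B ↦ A
    C ↦ CA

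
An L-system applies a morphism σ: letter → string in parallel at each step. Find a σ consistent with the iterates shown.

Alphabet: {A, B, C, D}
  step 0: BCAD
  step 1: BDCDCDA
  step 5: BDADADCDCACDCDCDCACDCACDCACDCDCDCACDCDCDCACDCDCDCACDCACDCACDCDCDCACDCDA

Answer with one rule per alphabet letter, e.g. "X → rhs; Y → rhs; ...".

A->D, B->BD, C->CDC, D->A

  step 0 ⇒ step 1: BCAD ⇒ BD·CDC·D·A
    A ↦ D
    B ↦ BD
    C ↦ CDC
    D ↦ A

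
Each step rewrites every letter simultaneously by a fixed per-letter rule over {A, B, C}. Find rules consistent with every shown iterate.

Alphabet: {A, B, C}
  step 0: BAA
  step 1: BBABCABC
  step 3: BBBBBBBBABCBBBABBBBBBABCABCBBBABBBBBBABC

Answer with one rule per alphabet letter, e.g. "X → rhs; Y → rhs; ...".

  step 0 ⇒ step 1: BAA ⇒ BB·ABC·ABC
    A ↦ ABC
    B ↦ BB
    C ↦ BA  (constrained at step 1)

A->ABC, B->BB, C->BA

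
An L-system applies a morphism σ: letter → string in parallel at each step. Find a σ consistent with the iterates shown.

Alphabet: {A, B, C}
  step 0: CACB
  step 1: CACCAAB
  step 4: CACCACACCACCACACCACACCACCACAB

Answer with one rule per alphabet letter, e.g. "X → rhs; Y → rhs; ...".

A->C, B->AB, C->CA

  step 0 ⇒ step 1: CACB ⇒ CA·C·CA·AB
    A ↦ C
    B ↦ AB
    C ↦ CA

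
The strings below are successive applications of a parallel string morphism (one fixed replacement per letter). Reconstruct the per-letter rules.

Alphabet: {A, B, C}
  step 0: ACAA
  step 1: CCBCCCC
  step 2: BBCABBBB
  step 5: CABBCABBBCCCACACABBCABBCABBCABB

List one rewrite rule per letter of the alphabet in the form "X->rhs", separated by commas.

A->CC, B->CA, C->B

  step 1 ⇒ step 2: CCBCCCC ⇒ B·B·CA·B·B·B·B
    B ↦ CA
    C ↦ B
  step 0 ⇒ step 1: ACAA ⇒ CC·B·CC·CC
    A ↦ CC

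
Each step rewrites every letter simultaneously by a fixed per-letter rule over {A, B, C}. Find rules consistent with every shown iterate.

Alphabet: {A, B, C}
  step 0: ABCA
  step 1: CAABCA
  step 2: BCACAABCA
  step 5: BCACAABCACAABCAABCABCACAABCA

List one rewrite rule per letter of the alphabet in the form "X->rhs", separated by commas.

A->CA, B->A, C->B

  step 1 ⇒ step 2: CAABCA ⇒ B·CA·CA·A·B·CA
    A ↦ CA
    B ↦ A
    C ↦ B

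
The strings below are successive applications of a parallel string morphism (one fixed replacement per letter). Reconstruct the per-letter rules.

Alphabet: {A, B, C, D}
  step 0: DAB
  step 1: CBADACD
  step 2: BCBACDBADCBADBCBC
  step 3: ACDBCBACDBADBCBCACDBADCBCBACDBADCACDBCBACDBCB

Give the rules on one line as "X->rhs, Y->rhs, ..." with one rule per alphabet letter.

A->BAD, B->ACD, C->BCB, D->C

  step 2 ⇒ step 3: BCBACDBADCBADBCBC ⇒ ACD·BCB·ACD·BAD·BCB·C·ACD·BAD·C·BCB·ACD·BAD·C·ACD·BCB·ACD·BCB
    A ↦ BAD
    B ↦ ACD
    C ↦ BCB
    D ↦ C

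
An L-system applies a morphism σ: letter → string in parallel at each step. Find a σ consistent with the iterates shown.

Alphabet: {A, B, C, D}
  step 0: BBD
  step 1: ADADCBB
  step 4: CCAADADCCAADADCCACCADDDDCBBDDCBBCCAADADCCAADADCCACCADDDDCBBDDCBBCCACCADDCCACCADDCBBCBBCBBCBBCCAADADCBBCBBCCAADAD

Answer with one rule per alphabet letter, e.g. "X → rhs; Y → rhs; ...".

  step 0 ⇒ step 1: BBD ⇒ AD·AD·CBB
    B ↦ AD
    D ↦ CBB
    A ↦ DD  (constrained at step 1)
    C ↦ CCA  (constrained at step 1)

A->DD, B->AD, C->CCA, D->CBB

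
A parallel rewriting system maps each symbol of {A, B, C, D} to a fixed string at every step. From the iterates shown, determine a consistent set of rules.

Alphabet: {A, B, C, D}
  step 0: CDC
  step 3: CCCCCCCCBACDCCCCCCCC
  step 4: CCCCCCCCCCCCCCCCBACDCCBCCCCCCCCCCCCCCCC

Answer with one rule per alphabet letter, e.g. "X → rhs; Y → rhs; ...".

  step 3 ⇒ step 4: CCCCCCCCBACDCCCCCCCC ⇒ CC·CC·CC·CC·CC·CC·CC·CC·BA·CD·CC·B·CC·CC·CC·CC·CC·CC·CC·CC
    A ↦ CD
    B ↦ BA
    C ↦ CC
    D ↦ B

A->CD, B->BA, C->CC, D->B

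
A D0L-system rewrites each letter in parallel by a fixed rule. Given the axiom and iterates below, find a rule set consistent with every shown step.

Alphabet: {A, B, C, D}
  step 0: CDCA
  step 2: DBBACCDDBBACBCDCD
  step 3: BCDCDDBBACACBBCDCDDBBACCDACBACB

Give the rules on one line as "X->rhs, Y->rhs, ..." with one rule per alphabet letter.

  step 2 ⇒ step 3: DBBACCDDBBACBCDCD ⇒ B·CD·CD·DBB·AC·AC·B·B·CD·CD·DBB·AC·CD·AC·B·AC·B
    A ↦ DBB
    B ↦ CD
    C ↦ AC
    D ↦ B

A->DBB, B->CD, C->AC, D->B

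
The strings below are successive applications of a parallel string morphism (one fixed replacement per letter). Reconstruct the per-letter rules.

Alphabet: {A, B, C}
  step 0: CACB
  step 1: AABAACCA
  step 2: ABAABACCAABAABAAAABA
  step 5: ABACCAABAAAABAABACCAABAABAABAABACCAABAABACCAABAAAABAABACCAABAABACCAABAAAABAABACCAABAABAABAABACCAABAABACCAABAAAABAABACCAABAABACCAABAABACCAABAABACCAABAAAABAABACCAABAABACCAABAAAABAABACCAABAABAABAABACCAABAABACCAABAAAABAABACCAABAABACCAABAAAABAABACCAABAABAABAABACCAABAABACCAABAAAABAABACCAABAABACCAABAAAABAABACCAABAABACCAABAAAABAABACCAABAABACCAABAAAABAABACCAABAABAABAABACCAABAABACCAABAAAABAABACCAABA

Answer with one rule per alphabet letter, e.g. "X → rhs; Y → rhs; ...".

A->ABA, B->CCA, C->A

  step 1 ⇒ step 2: AABAACCA ⇒ ABA·ABA·CCA·ABA·ABA·A·A·ABA
    A ↦ ABA
    B ↦ CCA
    C ↦ A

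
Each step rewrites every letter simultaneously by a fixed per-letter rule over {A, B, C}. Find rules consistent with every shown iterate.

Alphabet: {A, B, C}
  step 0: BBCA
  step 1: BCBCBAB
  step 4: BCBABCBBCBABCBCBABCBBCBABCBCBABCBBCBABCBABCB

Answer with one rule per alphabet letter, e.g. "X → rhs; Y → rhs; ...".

A->B, B->BC, C->BA

  step 0 ⇒ step 1: BBCA ⇒ BC·BC·BA·B
    A ↦ B
    B ↦ BC
    C ↦ BA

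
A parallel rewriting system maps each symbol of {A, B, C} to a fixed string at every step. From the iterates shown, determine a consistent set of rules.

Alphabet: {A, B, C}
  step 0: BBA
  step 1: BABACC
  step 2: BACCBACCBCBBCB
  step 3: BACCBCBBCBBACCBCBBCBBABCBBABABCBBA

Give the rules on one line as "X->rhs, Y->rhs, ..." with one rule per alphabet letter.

A->CC, B->BA, C->BCB

  step 2 ⇒ step 3: BACCBACCBCBBCB ⇒ BA·CC·BCB·BCB·BA·CC·BCB·BCB·BA·BCB·BA·BA·BCB·BA
    A ↦ CC
    B ↦ BA
    C ↦ BCB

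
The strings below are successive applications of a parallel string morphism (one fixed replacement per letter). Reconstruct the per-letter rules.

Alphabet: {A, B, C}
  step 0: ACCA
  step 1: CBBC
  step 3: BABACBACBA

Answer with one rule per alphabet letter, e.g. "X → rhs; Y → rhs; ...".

  step 0 ⇒ step 1: ACCA ⇒ C·B·B·C
    A ↦ C
    C ↦ B
    B ↦ BA  (constrained at step 1)

A->C, B->BA, C->B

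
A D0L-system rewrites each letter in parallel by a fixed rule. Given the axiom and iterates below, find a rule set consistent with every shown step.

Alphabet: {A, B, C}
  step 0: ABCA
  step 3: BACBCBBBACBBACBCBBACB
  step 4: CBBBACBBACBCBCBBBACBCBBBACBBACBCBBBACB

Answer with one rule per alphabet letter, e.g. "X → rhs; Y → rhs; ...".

  step 3 ⇒ step 4: BACBCBBBACBBACBCBBACB ⇒ CB·B·BA·CB·BA·CB·CB·CB·B·BA·CB·CB·B·BA·CB·BA·CB·CB·B·BA·CB
    A ↦ B
    B ↦ CB
    C ↦ BA

A->B, B->CB, C->BA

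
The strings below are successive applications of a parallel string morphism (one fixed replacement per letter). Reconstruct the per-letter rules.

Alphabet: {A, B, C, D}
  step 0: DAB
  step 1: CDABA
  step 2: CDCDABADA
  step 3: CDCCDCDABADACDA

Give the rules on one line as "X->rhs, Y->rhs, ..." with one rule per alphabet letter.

  step 2 ⇒ step 3: CDCDABADA ⇒ CD·C·CD·C·DA·BA·DA·C·DA
    A ↦ DA
    B ↦ BA
    C ↦ CD
    D ↦ C

A->DA, B->BA, C->CD, D->C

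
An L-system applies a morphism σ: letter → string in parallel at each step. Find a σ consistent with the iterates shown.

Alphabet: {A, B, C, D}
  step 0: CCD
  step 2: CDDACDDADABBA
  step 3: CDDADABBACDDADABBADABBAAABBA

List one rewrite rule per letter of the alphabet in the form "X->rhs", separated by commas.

A->BBA, B->A, C->CD, D->DA

  step 2 ⇒ step 3: CDDACDDADABBA ⇒ CD·DA·DA·BBA·CD·DA·DA·BBA·DA·BBA·A·A·BBA
    A ↦ BBA
    B ↦ A
    C ↦ CD
    D ↦ DA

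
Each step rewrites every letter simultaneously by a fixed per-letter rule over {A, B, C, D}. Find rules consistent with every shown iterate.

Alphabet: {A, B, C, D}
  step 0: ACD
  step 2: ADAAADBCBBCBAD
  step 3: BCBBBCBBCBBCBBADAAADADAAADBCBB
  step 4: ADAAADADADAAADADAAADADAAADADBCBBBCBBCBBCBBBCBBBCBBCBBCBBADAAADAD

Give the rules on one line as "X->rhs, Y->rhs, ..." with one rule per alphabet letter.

A->BCB, B->AD, C->AA, D->B

  step 3 ⇒ step 4: BCBBBCBBCBBCBBADAAADADAAADBCBB ⇒ AD·AA·AD·AD·AD·AA·AD·AD·AA·AD·AD·AA·AD·AD·BCB·B·BCB·BCB·BCB·B·BCB·B·BCB·BCB·BCB·B·AD·AA·AD·AD
    A ↦ BCB
    B ↦ AD
    C ↦ AA
    D ↦ B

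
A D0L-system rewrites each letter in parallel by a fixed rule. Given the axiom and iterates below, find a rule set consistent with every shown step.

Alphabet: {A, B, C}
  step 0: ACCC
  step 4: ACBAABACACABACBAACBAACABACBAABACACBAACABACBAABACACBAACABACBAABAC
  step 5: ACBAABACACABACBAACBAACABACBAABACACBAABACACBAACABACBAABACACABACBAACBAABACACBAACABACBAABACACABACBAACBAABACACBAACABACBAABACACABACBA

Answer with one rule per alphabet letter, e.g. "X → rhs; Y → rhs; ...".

  step 4 ⇒ step 5: ACBAABACACABACBAACBAACABACBAABACACBAACABACBAABACACBAACABACBAABAC ⇒ AC·BA·AB·AC·AC·AB·AC·BA·AC·BA·AC·AB·AC·BA·AB·AC·AC·BA·AB·AC·AC·BA·AC·AB·AC·BA·AB·AC·AC·AB·AC·BA·AC·BA·AB·AC·AC·BA·AC·AB·AC·BA·AB·AC·AC·AB·AC·BA·AC·BA·AB·AC·AC·BA·AC·AB·AC·BA·AB·AC·AC·AB·AC·BA
    A ↦ AC
    B ↦ AB
    C ↦ BA

A->AC, B->AB, C->BA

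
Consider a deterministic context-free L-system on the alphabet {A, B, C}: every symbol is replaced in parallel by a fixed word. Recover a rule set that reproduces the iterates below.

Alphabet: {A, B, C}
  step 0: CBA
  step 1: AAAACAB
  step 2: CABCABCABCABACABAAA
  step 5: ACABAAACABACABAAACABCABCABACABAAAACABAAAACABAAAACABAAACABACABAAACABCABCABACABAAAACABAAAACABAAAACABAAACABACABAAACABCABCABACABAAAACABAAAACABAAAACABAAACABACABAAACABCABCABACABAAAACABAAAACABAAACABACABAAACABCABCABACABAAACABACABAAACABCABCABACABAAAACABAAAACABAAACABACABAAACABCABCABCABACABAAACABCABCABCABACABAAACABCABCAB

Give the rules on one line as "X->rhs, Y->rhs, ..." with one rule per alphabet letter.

  step 1 ⇒ step 2: AAAACAB ⇒ CAB·CAB·CAB·CAB·A·CAB·AAA
    A ↦ CAB
    B ↦ AAA
    C ↦ A

A->CAB, B->AAA, C->A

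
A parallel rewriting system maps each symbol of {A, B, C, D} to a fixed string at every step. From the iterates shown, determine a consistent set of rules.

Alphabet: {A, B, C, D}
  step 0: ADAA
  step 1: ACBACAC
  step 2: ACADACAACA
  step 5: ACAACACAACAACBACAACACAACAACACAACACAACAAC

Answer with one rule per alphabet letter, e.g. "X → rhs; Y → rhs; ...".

  step 1 ⇒ step 2: ACBACAC ⇒ AC·A·D·AC·A·AC·A
    A ↦ AC
    B ↦ D
    C ↦ A
  step 0 ⇒ step 1: ADAA ⇒ AC·B·AC·AC
    D ↦ B

A->AC, B->D, C->A, D->B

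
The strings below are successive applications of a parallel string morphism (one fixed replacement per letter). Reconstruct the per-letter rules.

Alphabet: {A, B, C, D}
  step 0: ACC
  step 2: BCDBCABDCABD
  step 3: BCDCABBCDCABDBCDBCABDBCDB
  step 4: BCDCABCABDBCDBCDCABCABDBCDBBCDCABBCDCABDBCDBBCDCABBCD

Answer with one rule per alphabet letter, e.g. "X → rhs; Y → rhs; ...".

  step 3 ⇒ step 4: BCDCABBCDCABDBCDBCABDBCDB ⇒ BCD·CA·B·CA·BD·BCD·BCD·CA·B·CA·BD·BCD·B·BCD·CA·B·BCD·CA·BD·BCD·B·BCD·CA·B·BCD
    A ↦ BD
    B ↦ BCD
    C ↦ CA
    D ↦ B

A->BD, B->BCD, C->CA, D->B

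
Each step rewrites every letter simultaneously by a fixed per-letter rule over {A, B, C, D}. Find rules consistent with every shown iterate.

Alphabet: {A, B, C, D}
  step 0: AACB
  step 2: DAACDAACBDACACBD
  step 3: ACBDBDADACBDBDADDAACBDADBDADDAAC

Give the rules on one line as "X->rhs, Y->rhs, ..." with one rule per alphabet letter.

  step 2 ⇒ step 3: DAACDAACBDACACBD ⇒ AC·BD·BD·AD·AC·BD·BD·AD·DA·AC·BD·AD·BD·AD·DA·AC
    A ↦ BD
    B ↦ DA
    C ↦ AD
    D ↦ AC

A->BD, B->DA, C->AD, D->AC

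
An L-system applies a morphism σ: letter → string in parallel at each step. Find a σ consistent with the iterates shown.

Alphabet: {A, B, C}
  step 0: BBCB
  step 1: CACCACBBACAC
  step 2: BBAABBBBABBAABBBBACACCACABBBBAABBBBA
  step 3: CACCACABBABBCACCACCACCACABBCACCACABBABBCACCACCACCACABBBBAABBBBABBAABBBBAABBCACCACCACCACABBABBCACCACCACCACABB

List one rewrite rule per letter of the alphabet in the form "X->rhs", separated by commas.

A->ABB, B->CAC, C->BBA

  step 2 ⇒ step 3: BBAABBBBABBAABBBBACACCACABBBBAABBBBA ⇒ CAC·CAC·ABB·ABB·CAC·CAC·CAC·CAC·ABB·CAC·CAC·ABB·ABB·CAC·CAC·CAC·CAC·ABB·BBA·ABB·BBA·BBA·ABB·BBA·ABB·CAC·CAC·CAC·CAC·ABB·ABB·CAC·CAC·CAC·CAC·ABB
    A ↦ ABB
    B ↦ CAC
    C ↦ BBA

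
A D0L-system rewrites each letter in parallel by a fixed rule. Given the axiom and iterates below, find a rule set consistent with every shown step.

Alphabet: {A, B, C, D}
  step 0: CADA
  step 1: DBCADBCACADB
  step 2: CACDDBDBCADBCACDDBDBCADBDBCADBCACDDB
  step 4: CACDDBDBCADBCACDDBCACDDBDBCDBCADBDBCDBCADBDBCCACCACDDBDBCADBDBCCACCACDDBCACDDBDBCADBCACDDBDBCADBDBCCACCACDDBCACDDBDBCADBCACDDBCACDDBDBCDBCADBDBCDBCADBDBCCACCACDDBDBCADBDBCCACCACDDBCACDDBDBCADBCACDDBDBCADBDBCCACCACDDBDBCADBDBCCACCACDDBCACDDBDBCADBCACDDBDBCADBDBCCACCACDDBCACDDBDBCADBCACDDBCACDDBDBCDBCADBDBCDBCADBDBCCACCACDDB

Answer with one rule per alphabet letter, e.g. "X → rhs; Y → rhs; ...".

A->ADB, B->DDB, C->DBC, D->CAC

  step 1 ⇒ step 2: DBCADBCACADB ⇒ CAC·DDB·DBC·ADB·CAC·DDB·DBC·ADB·DBC·ADB·CAC·DDB
    A ↦ ADB
    B ↦ DDB
    C ↦ DBC
    D ↦ CAC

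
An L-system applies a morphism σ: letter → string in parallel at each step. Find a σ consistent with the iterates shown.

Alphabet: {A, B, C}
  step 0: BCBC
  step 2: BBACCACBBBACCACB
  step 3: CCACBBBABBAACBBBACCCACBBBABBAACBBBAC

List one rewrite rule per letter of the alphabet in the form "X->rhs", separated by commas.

  step 2 ⇒ step 3: BBACCACBBBACCACB ⇒ C·C·ACB·BBA·BBA·ACB·BBA·C·C·C·ACB·BBA·BBA·ACB·BBA·C
    A ↦ ACB
    B ↦ C
    C ↦ BBA

A->ACB, B->C, C->BBA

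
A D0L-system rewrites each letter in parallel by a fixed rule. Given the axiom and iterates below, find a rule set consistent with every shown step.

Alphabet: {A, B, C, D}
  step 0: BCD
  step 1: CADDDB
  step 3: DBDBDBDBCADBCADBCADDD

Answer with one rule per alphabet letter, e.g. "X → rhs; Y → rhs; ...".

  step 0 ⇒ step 1: BCD ⇒ CA·DD·DB
    B ↦ CA
    C ↦ DD
    D ↦ DB
    A ↦ D  (constrained at step 1)

A->D, B->CA, C->DD, D->DB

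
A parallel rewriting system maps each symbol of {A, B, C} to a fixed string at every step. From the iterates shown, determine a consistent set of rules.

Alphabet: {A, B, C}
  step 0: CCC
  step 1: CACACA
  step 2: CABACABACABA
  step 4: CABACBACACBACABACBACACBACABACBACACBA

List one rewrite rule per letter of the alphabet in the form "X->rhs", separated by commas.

A->BA, B->C, C->CA

  step 1 ⇒ step 2: CACACA ⇒ CA·BA·CA·BA·CA·BA
    A ↦ BA
    C ↦ CA
    B ↦ C  (constrained at step 2)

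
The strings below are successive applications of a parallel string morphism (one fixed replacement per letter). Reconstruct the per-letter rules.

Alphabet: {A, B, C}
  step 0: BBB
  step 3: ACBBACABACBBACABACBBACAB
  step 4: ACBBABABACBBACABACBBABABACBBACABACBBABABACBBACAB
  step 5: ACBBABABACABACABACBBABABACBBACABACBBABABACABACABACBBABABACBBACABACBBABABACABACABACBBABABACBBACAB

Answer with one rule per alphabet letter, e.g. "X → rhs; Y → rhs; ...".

  step 4 ⇒ step 5: ACBBABABACBBACABACBBABABACBBACABACBBABABACBBACAB ⇒ AC·BB·AB·AB·AC·AB·AC·AB·AC·BB·AB·AB·AC·BB·AC·AB·AC·BB·AB·AB·AC·AB·AC·AB·AC·BB·AB·AB·AC·BB·AC·AB·AC·BB·AB·AB·AC·AB·AC·AB·AC·BB·AB·AB·AC·BB·AC·AB
    A ↦ AC
    B ↦ AB
    C ↦ BB

A->AC, B->AB, C->BB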